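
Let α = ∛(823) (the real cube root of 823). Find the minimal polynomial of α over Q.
m_α(x) = x^3 - 823

α satisfies α^3 = 823, so x^3 - 823 annihilates α. By the rational root test, a rational root p/q (in lowest terms) of x^3 - 823 would satisfy p^3 = 823 q^3, forcing q = 1 and p^3 = 823; but 823 is not a perfect cube, contradiction. A monic cubic over Q with no rational root is irreducible (any nontrivial factorization would include a linear factor). Hence x^3 - 823 is the minimal polynomial of α, and in particular [Q(α):Q] = 3.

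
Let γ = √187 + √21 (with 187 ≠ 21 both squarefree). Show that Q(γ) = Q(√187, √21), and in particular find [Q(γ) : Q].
[Q(γ) : Q] = 4 (equivalently, Q(γ) = Q(√187, √21))

Obviously Q(γ) ⊆ Q(√187, √21), and [Q(√187, √21):Q] = 4 (since 187, 21 are distinct squarefree integers > 1 with 3927 not a perfect square). To show equality we compute the minimal polynomial of γ. From γ = √187 + √21: γ^2 = 187 + 2√(3927) + 21 = 208 + 2√(3927), so γ^2 - 208 = 2√(3927); squaring, (γ^2 - 208)^2 = 4·3927, i.e. γ^4 - 416γ^2 + 43264 - 15708 = 0, i.e. γ^4 - 416γ^2 + 27556 = 0. So γ is a root of x^4 - 416x^2 + 27556. This polynomial is irreducible over Q: it has no rational root (each ±√187 ± √21 is irrational), and any factorization into two quadratics over Q would force √(3927) ∈ Q (pairing opposite roots) or √187, √21 ∈ Q (other pairings), all impossible. Hence [Q(γ):Q] = 4 = [Q(√187, √21):Q], so Q(γ) = Q(√187, √21).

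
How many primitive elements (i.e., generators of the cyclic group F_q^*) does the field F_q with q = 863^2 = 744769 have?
There are φ(744768) = 247680 primitive elements

F_q^* is cyclic of order q - 1 = 744768. A cyclic group of order m has exactly φ(m) generators. Here m = 744768 = 2^6 · 3^3 · 431, so the number of primitive elements is φ(744768) = 247680.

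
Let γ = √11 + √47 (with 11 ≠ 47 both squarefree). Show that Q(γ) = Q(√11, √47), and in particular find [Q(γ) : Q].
[Q(γ) : Q] = 4 (equivalently, Q(γ) = Q(√11, √47))

Obviously Q(γ) ⊆ Q(√11, √47), and [Q(√11, √47):Q] = 4 (since 11, 47 are distinct squarefree integers > 1 with 517 not a perfect square). To show equality we compute the minimal polynomial of γ. From γ = √11 + √47: γ^2 = 11 + 2√(517) + 47 = 58 + 2√(517), so γ^2 - 58 = 2√(517); squaring, (γ^2 - 58)^2 = 4·517, i.e. γ^4 - 116γ^2 + 3364 - 2068 = 0, i.e. γ^4 - 116γ^2 + 1296 = 0. So γ is a root of x^4 - 116x^2 + 1296. This polynomial is irreducible over Q: it has no rational root (each ±√11 ± √47 is irrational), and any factorization into two quadratics over Q would force √(517) ∈ Q (pairing opposite roots) or √11, √47 ∈ Q (other pairings), all impossible. Hence [Q(γ):Q] = 4 = [Q(√11, √47):Q], so Q(γ) = Q(√11, √47).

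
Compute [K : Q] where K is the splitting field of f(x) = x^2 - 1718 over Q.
[K : Q] = 2

f(x) = x^2 - 1718 factors as (x - √1718)(x + √1718). The splitting field is K = Q(√1718). Since 1718 is squarefree and > 1, it is not a perfect square, so x^2 - 1718 is irreducible over Q and [Q(√1718) : Q] = 2. Hence [K : Q] = 2.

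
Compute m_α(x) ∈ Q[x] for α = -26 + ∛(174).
m_α(x) = x^3 + 78x^2 + 2028x + 17402

Set β = α + 26 = ∛(174), so β^3 = 174. Then (α + 26)^3 - 174 = 0, i.e. α is a root of g(x) = (x + 26)^3 - 174 = x^3 + 78x^2 + 2028x + 17402. Since g(x) = h(x + 26) where h(x) = x^3 - 174, and h is irreducible over Q (because 174 is not a perfect cube, so h has no rational root, and a monic cubic with no rational root is irreducible), g is also irreducible (irreducibility is preserved under the substitution x → x + 26). Hence m_α(x) = x^3 + 78x^2 + 2028x + 17402.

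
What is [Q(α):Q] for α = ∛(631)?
[Q(α):Q] = 3

The minimal polynomial of α is x^3 - 631, irreducible over Q since 631 is not a perfect cube (so x^3 - 631 has no rational root). Hence [Q(α):Q] = deg(m_α) = 3.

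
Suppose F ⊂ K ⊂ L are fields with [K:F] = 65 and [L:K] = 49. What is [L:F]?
[L:F] = 3185

The tower law says that for any tower of field extensions F ⊂ K ⊂ L with finite degrees, [L:F] = [L:K] · [K:F]. Here this gives [L:F] = 49 · 65 = 3185.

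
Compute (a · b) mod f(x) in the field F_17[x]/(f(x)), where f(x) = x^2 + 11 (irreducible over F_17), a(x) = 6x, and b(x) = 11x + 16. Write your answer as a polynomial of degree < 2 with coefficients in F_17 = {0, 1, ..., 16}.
a · b ≡ 11x + 5 (mod f(x))

Multiply in F_17[x]: a(x)·b(x) = (6x)·(11x + 16) = 15x^2 + 11x. This has degree ≥ 2, so divide by f(x) over F_17: 15x^2 + 11x = (15)·(x^2 + 11) + (11x + 5). Hence a·b ≡ 11x + 5 (mod f). (F_17[x]/(f) is a field with 17^2 = 289 elements since f is irreducible of degree 2.)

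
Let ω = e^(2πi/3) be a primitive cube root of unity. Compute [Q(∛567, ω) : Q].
[Q(∛567, ω) : Q] = 6

[Q(∛567):Q] = 3 (min poly x^3 - 567, irreducible since 567 is not a perfect cube). [Q(ω):Q] = 2 (min poly x^2 + x + 1). Since Q(∛567) ⊂ R and ω ∉ R, we have ω ∉ Q(∛567), so x^2 + x + 1 remains irreducible over Q(∛567) and [Q(∛567, ω) : Q(∛567)] = 2. By the tower law, [Q(∛567, ω) : Q] = 3 · 2 = 6. (In fact Q(∛567, ω) is the splitting field of x^3 - 567 over Q.)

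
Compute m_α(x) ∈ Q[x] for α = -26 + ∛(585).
m_α(x) = x^3 + 78x^2 + 2028x + 16991

Set β = α + 26 = ∛(585), so β^3 = 585. Then (α + 26)^3 - 585 = 0, i.e. α is a root of g(x) = (x + 26)^3 - 585 = x^3 + 78x^2 + 2028x + 16991. Since g(x) = h(x + 26) where h(x) = x^3 - 585, and h is irreducible over Q (because 585 is not a perfect cube, so h has no rational root, and a monic cubic with no rational root is irreducible), g is also irreducible (irreducibility is preserved under the substitution x → x + 26). Hence m_α(x) = x^3 + 78x^2 + 2028x + 16991.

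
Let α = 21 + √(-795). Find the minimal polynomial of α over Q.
m_α(x) = x^2 - 42x + 1236

From α - 21 = √(-795), squaring gives (α - 21)^2 = -795, i.e. α^2 - 42α + 441 = -795, so α^2 - 42α + 1236 = 0. The discriminant of x^2 - 42x + 1236 is (-42)^2 - 4·(1236) = 1764 - 4944 = -3180, and 4·(-795) is not a perfect square in Q since -795 is squarefree and ≠ 1. Hence x^2 - 42x + 1236 is irreducible over Q and is the minimal polynomial of α.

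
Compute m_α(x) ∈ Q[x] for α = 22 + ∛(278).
m_α(x) = x^3 - 66x^2 + 1452x - 10926

Set β = α - 22 = ∛(278), so β^3 = 278. Then (α - 22)^3 - 278 = 0, i.e. α is a root of g(x) = (x - 22)^3 - 278 = x^3 - 66x^2 + 1452x - 10926. Since g(x) = h(x - 22) where h(x) = x^3 - 278, and h is irreducible over Q (because 278 is not a perfect cube, so h has no rational root, and a monic cubic with no rational root is irreducible), g is also irreducible (irreducibility is preserved under the substitution x → x - 22). Hence m_α(x) = x^3 - 66x^2 + 1452x - 10926.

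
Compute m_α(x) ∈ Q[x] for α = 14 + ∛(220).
m_α(x) = x^3 - 42x^2 + 588x - 2964

Set β = α - 14 = ∛(220), so β^3 = 220. Then (α - 14)^3 - 220 = 0, i.e. α is a root of g(x) = (x - 14)^3 - 220 = x^3 - 42x^2 + 588x - 2964. Since g(x) = h(x - 14) where h(x) = x^3 - 220, and h is irreducible over Q (because 220 is not a perfect cube, so h has no rational root, and a monic cubic with no rational root is irreducible), g is also irreducible (irreducibility is preserved under the substitution x → x - 14). Hence m_α(x) = x^3 - 42x^2 + 588x - 2964.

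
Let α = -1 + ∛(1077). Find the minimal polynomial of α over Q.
m_α(x) = x^3 + 3x^2 + 3x - 1076

Set β = α + 1 = ∛(1077), so β^3 = 1077. Then (α + 1)^3 - 1077 = 0, i.e. α is a root of g(x) = (x + 1)^3 - 1077 = x^3 + 3x^2 + 3x - 1076. Since g(x) = h(x + 1) where h(x) = x^3 - 1077, and h is irreducible over Q (because 1077 is not a perfect cube, so h has no rational root, and a monic cubic with no rational root is irreducible), g is also irreducible (irreducibility is preserved under the substitution x → x + 1). Hence m_α(x) = x^3 + 3x^2 + 3x - 1076.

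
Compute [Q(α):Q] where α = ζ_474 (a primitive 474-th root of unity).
[Q(α):Q] = 156

The minimal polynomial of ζ_474 over Q is the 474-th cyclotomic polynomial Φ_474(x), which is irreducible over Q and has degree φ(474) = 156. Hence [Q(α):Q] = φ(474) = 156.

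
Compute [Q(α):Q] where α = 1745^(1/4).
[Q(α):Q] = 4

α is a root of x^4 - 1745. By Eisenstein's criterion at the prime p = 5 (which divides the constant term 1745 but p^2 = 25 does not, since 1745 is squarefree), x^4 - 1745 is irreducible over Q. Hence [Q(α):Q] = 4.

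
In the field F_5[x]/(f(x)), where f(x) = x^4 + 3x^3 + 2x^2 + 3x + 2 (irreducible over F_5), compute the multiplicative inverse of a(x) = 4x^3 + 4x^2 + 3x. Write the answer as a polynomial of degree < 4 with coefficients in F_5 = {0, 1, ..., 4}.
a(x)^(-1) ≡ 4x^3 + 4x^2 + 2x + 3 (mod f(x))

Since f is irreducible over F_5, F_5[x]/(f) is a field and a(x) ≠ 0 has an inverse. Apply the extended Euclidean algorithm to f(x) and a(x) in F_5[x]: f(x) = (4x + 3)·a(x) + (3x^2 + 4x + 2);  a(x) = (3x + 4)·(3x^2 + 4x + 2) + (x + 2);  (3x^2 + 4x + 2) = (3x + 3)·(x + 2) + (1). The last nonzero remainder is the constant 1 = gcd(f, a) in F_5. Back-substituting through the division chain expresses 1 = s(x)·a(x) + t(x)·f(x) with s(x) ≡ 4x^3 + 4x^2 + 2x + 3 (mod f), so a(x)^(-1) ≡ s(x) = 4x^3 + 4x^2 + 2x + 3 (mod f). Check: (4x^3 + 4x^2 + 3x)·(4x^3 + 4x^2 + 2x + 3) = x^6 + 2x^5 + x^4 + 2x^3 + 3x^2 + 4x ≡ 1 (mod x^4 + 3x^3 + 2x^2 + 3x + 2).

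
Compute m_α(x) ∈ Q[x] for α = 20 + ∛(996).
m_α(x) = x^3 - 60x^2 + 1200x - 8996

Set β = α - 20 = ∛(996), so β^3 = 996. Then (α - 20)^3 - 996 = 0, i.e. α is a root of g(x) = (x - 20)^3 - 996 = x^3 - 60x^2 + 1200x - 8996. Since g(x) = h(x - 20) where h(x) = x^3 - 996, and h is irreducible over Q (because 996 is not a perfect cube, so h has no rational root, and a monic cubic with no rational root is irreducible), g is also irreducible (irreducibility is preserved under the substitution x → x - 20). Hence m_α(x) = x^3 - 60x^2 + 1200x - 8996.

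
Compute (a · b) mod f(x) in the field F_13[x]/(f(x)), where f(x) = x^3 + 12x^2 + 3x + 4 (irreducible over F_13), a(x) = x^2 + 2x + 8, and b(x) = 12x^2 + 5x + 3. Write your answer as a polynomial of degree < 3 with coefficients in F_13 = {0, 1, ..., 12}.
a · b ≡ 10x^2 + 5x + 3 (mod f(x))

Multiply in F_13[x]: a(x)·b(x) = (x^2 + 2x + 8)·(12x^2 + 5x + 3) = 12x^4 + 3x^3 + 5x^2 + 7x + 11. This has degree ≥ 3, so divide by f(x) over F_13: 12x^4 + 3x^3 + 5x^2 + 7x + 11 = (12x + 2)·(x^3 + 12x^2 + 3x + 4) + (10x^2 + 5x + 3). Hence a·b ≡ 10x^2 + 5x + 3 (mod f). (F_13[x]/(f) is a field with 13^3 = 2197 elements since f is irreducible of degree 3.)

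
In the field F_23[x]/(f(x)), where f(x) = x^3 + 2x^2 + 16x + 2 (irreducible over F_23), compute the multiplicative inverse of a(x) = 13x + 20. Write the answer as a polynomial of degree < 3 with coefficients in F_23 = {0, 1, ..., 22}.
a(x)^(-1) ≡ 19x^2 + 7x + 19 (mod f(x))

Since f is irreducible over F_23, F_23[x]/(f) is a field and a(x) ≠ 0 has an inverse. Apply the extended Euclidean algorithm to f(x) and a(x) in F_23[x]: f(x) = (16x^2 + 18x + 16)·a(x) + (4). The last nonzero remainder is the constant 4 = gcd(f, a) in F_23. Back-substituting through the division chain expresses 4 = s(x)·a(x) + t(x)·f(x) with s(x) ≡ 7x^2 + 5x + 7 (mod f), so (7x^2 + 5x + 7)·a(x) ≡ 4 (mod f). Multiplying by 4^(-1) ≡ 6 in F_23 gives a(x)^(-1) ≡ 6·(7x^2 + 5x + 7) ≡ 19x^2 + 7x + 19 (mod f). Check: (13x + 20)·(19x^2 + 7x + 19) = 17x^3 + 11x^2 + 19x + 12 ≡ 1 (mod x^3 + 2x^2 + 16x + 2).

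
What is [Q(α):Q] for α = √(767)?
[Q(α):Q] = 2

[Q(α):Q] equals the degree of the minimal polynomial of α. Here α^2 = 767 and x^2 - 767 is irreducible (d = 767 is squarefree, ≠ 1, hence not a square), so deg(m_α) = 2. Thus [Q(α):Q] = 2.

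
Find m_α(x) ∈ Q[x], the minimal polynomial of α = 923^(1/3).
m_α(x) = x^3 - 923

α satisfies α^3 = 923, so x^3 - 923 annihilates α. By the rational root test, a rational root p/q (in lowest terms) of x^3 - 923 would satisfy p^3 = 923 q^3, forcing q = 1 and p^3 = 923; but 923 is not a perfect cube, contradiction. A monic cubic over Q with no rational root is irreducible (any nontrivial factorization would include a linear factor). Hence x^3 - 923 is the minimal polynomial of α, and in particular [Q(α):Q] = 3.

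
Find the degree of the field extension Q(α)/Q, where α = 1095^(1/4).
[Q(α):Q] = 4

α is a root of x^4 - 1095. By Eisenstein's criterion at the prime p = 3 (which divides the constant term 1095 but p^2 = 9 does not, since 1095 is squarefree), x^4 - 1095 is irreducible over Q. Hence [Q(α):Q] = 4.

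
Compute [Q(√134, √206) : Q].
[Q(√134, √206) : Q] = 4

[Q(√134):Q] = 2 (min poly x^2 - 134, irreducible since 134 is squarefree > 1). For the top step, suppose √206 ∈ Q(√134), say √206 = c + d√134 with c, d ∈ Q. Squaring: 206 = c^2 + 134d^2 + 2cd√134. Since √134 ∉ Q this forces 2cd = 0. If d = 0 then √206 = c ∈ Q, contradicting 206 squarefree > 1. If c = 0 then 206 = 134d^2, so 134·206 = (134d)^2 is a perfect square in Q — but 134·206 = 27604 is not a perfect square (since 134 and 206 are distinct squarefree integers). Contradiction. Hence √206 ∉ Q(√134), so x^2 - 206 stays irreducible over Q(√134) and [Q(√134, √206) : Q(√134)] = 2. By the tower law, [Q(√134, √206) : Q] = 2 · 2 = 4.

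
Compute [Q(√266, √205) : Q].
[Q(√266, √205) : Q] = 4

[Q(√266):Q] = 2 (min poly x^2 - 266, irreducible since 266 is squarefree > 1). For the top step, suppose √205 ∈ Q(√266), say √205 = c + d√266 with c, d ∈ Q. Squaring: 205 = c^2 + 266d^2 + 2cd√266. Since √266 ∉ Q this forces 2cd = 0. If d = 0 then √205 = c ∈ Q, contradicting 205 squarefree > 1. If c = 0 then 205 = 266d^2, so 266·205 = (266d)^2 is a perfect square in Q — but 266·205 = 54530 is not a perfect square (since 266 and 205 are distinct squarefree integers). Contradiction. Hence √205 ∉ Q(√266), so x^2 - 205 stays irreducible over Q(√266) and [Q(√266, √205) : Q(√266)] = 2. By the tower law, [Q(√266, √205) : Q] = 2 · 2 = 4.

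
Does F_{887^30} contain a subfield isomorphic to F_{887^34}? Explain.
No: F_{887^34} is not a subfield of F_{887^30}

F_{p^m} embeds in F_{p^n} iff m | n. Here 34 ∤ 30 (since 30 = 0·34 + 30 with remainder 30 ≠ 0), so F_{887^34} is not a subfield of F_{887^30}. Equivalently: if it were, the tower law would give 34 = [F_{887^34}:F_887] dividing [F_{887^30}:F_887] = 30, contradiction.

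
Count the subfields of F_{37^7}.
F_{37^7} has 2 subfields

The subfields of F_{p^n} are exactly the fields F_{p^d} for d | n (each is the fixed field of the unique index-d subgroup of Gal(F_{p^n}/F_p) ≅ Z/nZ). The divisors of n = 7 are {1, 7}, giving 2 subfields: F_{37^1}, F_{37^7}.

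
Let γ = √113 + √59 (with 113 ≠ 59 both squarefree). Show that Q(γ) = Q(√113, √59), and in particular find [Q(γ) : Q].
[Q(γ) : Q] = 4 (equivalently, Q(γ) = Q(√113, √59))

Obviously Q(γ) ⊆ Q(√113, √59), and [Q(√113, √59):Q] = 4 (since 113, 59 are distinct squarefree integers > 1 with 6667 not a perfect square). To show equality we compute the minimal polynomial of γ. From γ = √113 + √59: γ^2 = 113 + 2√(6667) + 59 = 172 + 2√(6667), so γ^2 - 172 = 2√(6667); squaring, (γ^2 - 172)^2 = 4·6667, i.e. γ^4 - 344γ^2 + 29584 - 26668 = 0, i.e. γ^4 - 344γ^2 + 2916 = 0. So γ is a root of x^4 - 344x^2 + 2916. This polynomial is irreducible over Q: it has no rational root (each ±√113 ± √59 is irrational), and any factorization into two quadratics over Q would force √(6667) ∈ Q (pairing opposite roots) or √113, √59 ∈ Q (other pairings), all impossible. Hence [Q(γ):Q] = 4 = [Q(√113, √59):Q], so Q(γ) = Q(√113, √59).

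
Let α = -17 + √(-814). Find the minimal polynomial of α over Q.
m_α(x) = x^2 + 34x + 1103

From α + 17 = √(-814), squaring gives (α + 17)^2 = -814, i.e. α^2 + 34α + 289 = -814, so α^2 + 34α + 1103 = 0. The discriminant of x^2 + 34x + 1103 is (34)^2 - 4·(1103) = 1156 - 4412 = -3256, and 4·(-814) is not a perfect square in Q since -814 is squarefree and ≠ 1. Hence x^2 + 34x + 1103 is irreducible over Q and is the minimal polynomial of α.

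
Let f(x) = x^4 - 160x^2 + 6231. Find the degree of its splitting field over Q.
[K : Q] = 4

Solving the quadratic in x^2: x^2 = (160 ± √(160^2 - 4·6231))/2 = (160 ± √676)/2 = (160 ± 26)/2, giving x^2 = 93 or x^2 = 67. So f(x) = (x^2 - 93)(x^2 - 67) and the roots of f are ±√93, ±√67. Hence the splitting field is K = Q(√93, √67). Since 93 and 67 are distinct squarefree integers > 1, their product 6231 is not a perfect square, so √67 ∉ Q(√93). By the tower law [K:Q] = [Q(√93,√67):Q(√93)] · [Q(√93):Q] = 2 · 2 = 4.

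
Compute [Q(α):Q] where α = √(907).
[Q(α):Q] = 2

[Q(α):Q] equals the degree of the minimal polynomial of α. Here α^2 = 907 and x^2 - 907 is irreducible (d = 907 is squarefree, ≠ 1, hence not a square), so deg(m_α) = 2. Thus [Q(α):Q] = 2.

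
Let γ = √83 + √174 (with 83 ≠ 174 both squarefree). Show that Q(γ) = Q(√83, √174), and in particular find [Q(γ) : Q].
[Q(γ) : Q] = 4 (equivalently, Q(γ) = Q(√83, √174))

Obviously Q(γ) ⊆ Q(√83, √174), and [Q(√83, √174):Q] = 4 (since 83, 174 are distinct squarefree integers > 1 with 14442 not a perfect square). To show equality we compute the minimal polynomial of γ. From γ = √83 + √174: γ^2 = 83 + 2√(14442) + 174 = 257 + 2√(14442), so γ^2 - 257 = 2√(14442); squaring, (γ^2 - 257)^2 = 4·14442, i.e. γ^4 - 514γ^2 + 66049 - 57768 = 0, i.e. γ^4 - 514γ^2 + 8281 = 0. So γ is a root of x^4 - 514x^2 + 8281. This polynomial is irreducible over Q: it has no rational root (each ±√83 ± √174 is irrational), and any factorization into two quadratics over Q would force √(14442) ∈ Q (pairing opposite roots) or √83, √174 ∈ Q (other pairings), all impossible. Hence [Q(γ):Q] = 4 = [Q(√83, √174):Q], so Q(γ) = Q(√83, √174).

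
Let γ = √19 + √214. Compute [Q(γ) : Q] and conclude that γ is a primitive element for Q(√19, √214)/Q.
[Q(γ) : Q] = 4 (equivalently, Q(γ) = Q(√19, √214))

Obviously Q(γ) ⊆ Q(√19, √214), and [Q(√19, √214):Q] = 4 (since 19, 214 are distinct squarefree integers > 1 with 4066 not a perfect square). To show equality we compute the minimal polynomial of γ. From γ = √19 + √214: γ^2 = 19 + 2√(4066) + 214 = 233 + 2√(4066), so γ^2 - 233 = 2√(4066); squaring, (γ^2 - 233)^2 = 4·4066, i.e. γ^4 - 466γ^2 + 54289 - 16264 = 0, i.e. γ^4 - 466γ^2 + 38025 = 0. So γ is a root of x^4 - 466x^2 + 38025. This polynomial is irreducible over Q: it has no rational root (each ±√19 ± √214 is irrational), and any factorization into two quadratics over Q would force √(4066) ∈ Q (pairing opposite roots) or √19, √214 ∈ Q (other pairings), all impossible. Hence [Q(γ):Q] = 4 = [Q(√19, √214):Q], so Q(γ) = Q(√19, √214).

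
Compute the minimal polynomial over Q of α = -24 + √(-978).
m_α(x) = x^2 + 48x + 1554

From α + 24 = √(-978), squaring gives (α + 24)^2 = -978, i.e. α^2 + 48α + 576 = -978, so α^2 + 48α + 1554 = 0. The discriminant of x^2 + 48x + 1554 is (48)^2 - 4·(1554) = 2304 - 6216 = -3912, and 4·(-978) is not a perfect square in Q since -978 is squarefree and ≠ 1. Hence x^2 + 48x + 1554 is irreducible over Q and is the minimal polynomial of α.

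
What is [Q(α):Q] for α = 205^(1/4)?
[Q(α):Q] = 4

α is a root of x^4 - 205. By Eisenstein's criterion at the prime p = 5 (which divides the constant term 205 but p^2 = 25 does not, since 205 is squarefree), x^4 - 205 is irreducible over Q. Hence [Q(α):Q] = 4.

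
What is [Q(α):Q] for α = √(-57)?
[Q(α):Q] = 2

[Q(α):Q] equals the degree of the minimal polynomial of α. Here α^2 = -57 and x^2 + 57 is irreducible (d = -57 is squarefree, ≠ 1, hence not a square), so deg(m_α) = 2. Thus [Q(α):Q] = 2.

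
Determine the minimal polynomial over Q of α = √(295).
m_α(x) = x^2 - 295

α satisfies α^2 - 295 = 0, so x^2 - 295 annihilates α. Since d = 295 is squarefree and ≠ 1, it is not a perfect square in Q, so x^2 - 295 has no rational root and is therefore irreducible over Q (a degree-2 polynomial over a field is irreducible iff it has no root). Hence m_α(x) = x^2 - 295.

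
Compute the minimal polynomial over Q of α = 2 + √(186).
m_α(x) = x^2 - 4x - 182

From α - 2 = √(186), squaring gives (α - 2)^2 = 186, i.e. α^2 - 4α + 4 = 186, so α^2 - 4α - 182 = 0. The discriminant of x^2 - 4x - 182 is (-4)^2 - 4·(-182) = 16 + 728 = 744, and 4·(186) is not a perfect square in Q since 186 is squarefree and ≠ 1. Hence x^2 - 4x - 182 is irreducible over Q and is the minimal polynomial of α.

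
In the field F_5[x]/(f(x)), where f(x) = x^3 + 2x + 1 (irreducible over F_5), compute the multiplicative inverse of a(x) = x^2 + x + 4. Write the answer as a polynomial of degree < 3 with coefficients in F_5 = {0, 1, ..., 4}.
a(x)^(-1) ≡ x^2 + 3 (mod f(x))

Since f is irreducible over F_5, F_5[x]/(f) is a field and a(x) ≠ 0 has an inverse. Apply the extended Euclidean algorithm to f(x) and a(x) in F_5[x]: f(x) = (x + 4)·a(x) + (4x);  a(x) = (4x + 4)·(4x) + (4). The last nonzero remainder is the constant 4 = gcd(f, a) in F_5. Back-substituting through the division chain expresses 4 = s(x)·a(x) + t(x)·f(x) with s(x) ≡ 4x^2 + 2 (mod f), so (4x^2 + 2)·a(x) ≡ 4 (mod f). Multiplying by 4^(-1) ≡ 4 in F_5 gives a(x)^(-1) ≡ 4·(4x^2 + 2) ≡ x^2 + 3 (mod f). Check: (x^2 + x + 4)·(x^2 + 3) = x^4 + x^3 + 2x^2 + 3x + 2 ≡ 1 (mod x^3 + 2x + 1).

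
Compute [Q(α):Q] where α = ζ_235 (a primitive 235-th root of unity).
[Q(α):Q] = 184

The minimal polynomial of ζ_235 over Q is the 235-th cyclotomic polynomial Φ_235(x), which is irreducible over Q and has degree φ(235) = 184. Hence [Q(α):Q] = φ(235) = 184.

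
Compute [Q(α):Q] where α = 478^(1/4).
[Q(α):Q] = 4

α is a root of x^4 - 478. By Eisenstein's criterion at the prime p = 2 (which divides the constant term 478 but p^2 = 4 does not, since 478 is squarefree), x^4 - 478 is irreducible over Q. Hence [Q(α):Q] = 4.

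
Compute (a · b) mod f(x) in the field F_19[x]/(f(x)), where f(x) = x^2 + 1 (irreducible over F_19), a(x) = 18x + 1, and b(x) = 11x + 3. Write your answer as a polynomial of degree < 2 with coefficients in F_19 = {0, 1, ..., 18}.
a · b ≡ 8x + 14 (mod f(x))

Multiply in F_19[x]: a(x)·b(x) = (18x + 1)·(11x + 3) = 8x^2 + 8x + 3. This has degree ≥ 2, so divide by f(x) over F_19: 8x^2 + 8x + 3 = (8)·(x^2 + 1) + (8x + 14). Hence a·b ≡ 8x + 14 (mod f). (F_19[x]/(f) is a field with 19^2 = 361 elements since f is irreducible of degree 2.)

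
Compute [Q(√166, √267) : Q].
[Q(√166, √267) : Q] = 4

[Q(√166):Q] = 2 (min poly x^2 - 166, irreducible since 166 is squarefree > 1). For the top step, suppose √267 ∈ Q(√166), say √267 = c + d√166 with c, d ∈ Q. Squaring: 267 = c^2 + 166d^2 + 2cd√166. Since √166 ∉ Q this forces 2cd = 0. If d = 0 then √267 = c ∈ Q, contradicting 267 squarefree > 1. If c = 0 then 267 = 166d^2, so 166·267 = (166d)^2 is a perfect square in Q — but 166·267 = 44322 is not a perfect square (since 166 and 267 are distinct squarefree integers). Contradiction. Hence √267 ∉ Q(√166), so x^2 - 267 stays irreducible over Q(√166) and [Q(√166, √267) : Q(√166)] = 2. By the tower law, [Q(√166, √267) : Q] = 2 · 2 = 4.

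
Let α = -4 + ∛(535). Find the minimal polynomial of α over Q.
m_α(x) = x^3 + 12x^2 + 48x - 471

Set β = α + 4 = ∛(535), so β^3 = 535. Then (α + 4)^3 - 535 = 0, i.e. α is a root of g(x) = (x + 4)^3 - 535 = x^3 + 12x^2 + 48x - 471. Since g(x) = h(x + 4) where h(x) = x^3 - 535, and h is irreducible over Q (because 535 is not a perfect cube, so h has no rational root, and a monic cubic with no rational root is irreducible), g is also irreducible (irreducibility is preserved under the substitution x → x + 4). Hence m_α(x) = x^3 + 12x^2 + 48x - 471.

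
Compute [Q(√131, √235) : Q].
[Q(√131, √235) : Q] = 4

[Q(√131):Q] = 2 (min poly x^2 - 131, irreducible since 131 is squarefree > 1). For the top step, suppose √235 ∈ Q(√131), say √235 = c + d√131 with c, d ∈ Q. Squaring: 235 = c^2 + 131d^2 + 2cd√131. Since √131 ∉ Q this forces 2cd = 0. If d = 0 then √235 = c ∈ Q, contradicting 235 squarefree > 1. If c = 0 then 235 = 131d^2, so 131·235 = (131d)^2 is a perfect square in Q — but 131·235 = 30785 is not a perfect square (since 131 and 235 are distinct squarefree integers). Contradiction. Hence √235 ∉ Q(√131), so x^2 - 235 stays irreducible over Q(√131) and [Q(√131, √235) : Q(√131)] = 2. By the tower law, [Q(√131, √235) : Q] = 2 · 2 = 4.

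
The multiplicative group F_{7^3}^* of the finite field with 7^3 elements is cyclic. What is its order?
|F_{7^3}^*| = 342

F_{7^3} has 7^3 = 343 elements; its multiplicative group consists of all nonzero elements, so |F_{7^3}^*| = 343 - 1 = 342. (It is cyclic since any finite subgroup of the multiplicative group of a field is cyclic.)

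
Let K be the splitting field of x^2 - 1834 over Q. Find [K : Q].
[K : Q] = 2

f(x) = x^2 - 1834 factors as (x - √1834)(x + √1834). The splitting field is K = Q(√1834). Since 1834 is squarefree and > 1, it is not a perfect square, so x^2 - 1834 is irreducible over Q and [Q(√1834) : Q] = 2. Hence [K : Q] = 2.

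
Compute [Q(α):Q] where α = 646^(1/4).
[Q(α):Q] = 4

α is a root of x^4 - 646. By Eisenstein's criterion at the prime p = 2 (which divides the constant term 646 but p^2 = 4 does not, since 646 is squarefree), x^4 - 646 is irreducible over Q. Hence [Q(α):Q] = 4.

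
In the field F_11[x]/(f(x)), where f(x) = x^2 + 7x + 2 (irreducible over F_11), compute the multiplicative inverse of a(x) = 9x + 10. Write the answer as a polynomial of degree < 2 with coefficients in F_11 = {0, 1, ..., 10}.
a(x)^(-1) ≡ 4x + 4 (mod f(x))

Since f is irreducible over F_11, F_11[x]/(f) is a field and a(x) ≠ 0 has an inverse. Apply the extended Euclidean algorithm to f(x) and a(x) in F_11[x]: f(x) = (5x + 5)·a(x) + (7). The last nonzero remainder is the constant 7 = gcd(f, a) in F_11. Back-substituting through the division chain expresses 7 = s(x)·a(x) + t(x)·f(x) with s(x) ≡ 6x + 6 (mod f), so (6x + 6)·a(x) ≡ 7 (mod f). Multiplying by 7^(-1) ≡ 8 in F_11 gives a(x)^(-1) ≡ 8·(6x + 6) ≡ 4x + 4 (mod f). Check: (9x + 10)·(4x + 4) = 3x^2 + 10x + 7 ≡ 1 (mod x^2 + 7x + 2).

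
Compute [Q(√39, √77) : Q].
[Q(√39, √77) : Q] = 4

[Q(√39):Q] = 2 (min poly x^2 - 39, irreducible since 39 is squarefree > 1). For the top step, suppose √77 ∈ Q(√39), say √77 = c + d√39 with c, d ∈ Q. Squaring: 77 = c^2 + 39d^2 + 2cd√39. Since √39 ∉ Q this forces 2cd = 0. If d = 0 then √77 = c ∈ Q, contradicting 77 squarefree > 1. If c = 0 then 77 = 39d^2, so 39·77 = (39d)^2 is a perfect square in Q — but 39·77 = 3003 is not a perfect square (since 39 and 77 are distinct squarefree integers). Contradiction. Hence √77 ∉ Q(√39), so x^2 - 77 stays irreducible over Q(√39) and [Q(√39, √77) : Q(√39)] = 2. By the tower law, [Q(√39, √77) : Q] = 2 · 2 = 4.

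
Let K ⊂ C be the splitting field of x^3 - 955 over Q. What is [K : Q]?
[K : Q] = 6

The roots of x^3 - 955 are ∛955, ω∛955, ω^2∛955 where ω = e^(2πi/3) is a primitive cube root of unity, so K = Q(∛955, ω). Now [Q(∛955):Q] = 3 (since 955 is not a perfect cube, x^3 - 955 is irreducible) and [Q(ω):Q] = 2. Both 2 and 3 divide [K:Q], and [K:Q] ≤ 3·2 = 6, so [K:Q] = 6. (Equivalently: Q(∛955) ⊂ R but ω ∉ R, so [K : Q(∛955)] = 2.)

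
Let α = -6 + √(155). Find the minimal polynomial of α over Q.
m_α(x) = x^2 + 12x - 119

From α + 6 = √(155), squaring gives (α + 6)^2 = 155, i.e. α^2 + 12α + 36 = 155, so α^2 + 12α - 119 = 0. The discriminant of x^2 + 12x - 119 is (12)^2 - 4·(-119) = 144 + 476 = 620, and 4·(155) is not a perfect square in Q since 155 is squarefree and ≠ 1. Hence x^2 + 12x - 119 is irreducible over Q and is the minimal polynomial of α.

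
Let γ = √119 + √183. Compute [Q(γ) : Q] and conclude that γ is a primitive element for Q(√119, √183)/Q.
[Q(γ) : Q] = 4 (equivalently, Q(γ) = Q(√119, √183))

Obviously Q(γ) ⊆ Q(√119, √183), and [Q(√119, √183):Q] = 4 (since 119, 183 are distinct squarefree integers > 1 with 21777 not a perfect square). To show equality we compute the minimal polynomial of γ. From γ = √119 + √183: γ^2 = 119 + 2√(21777) + 183 = 302 + 2√(21777), so γ^2 - 302 = 2√(21777); squaring, (γ^2 - 302)^2 = 4·21777, i.e. γ^4 - 604γ^2 + 91204 - 87108 = 0, i.e. γ^4 - 604γ^2 + 4096 = 0. So γ is a root of x^4 - 604x^2 + 4096. This polynomial is irreducible over Q: it has no rational root (each ±√119 ± √183 is irrational), and any factorization into two quadratics over Q would force √(21777) ∈ Q (pairing opposite roots) or √119, √183 ∈ Q (other pairings), all impossible. Hence [Q(γ):Q] = 4 = [Q(√119, √183):Q], so Q(γ) = Q(√119, √183).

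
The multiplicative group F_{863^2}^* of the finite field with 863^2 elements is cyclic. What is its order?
|F_{863^2}^*| = 744768

F_{863^2} has 863^2 = 744769 elements; its multiplicative group consists of all nonzero elements, so |F_{863^2}^*| = 744769 - 1 = 744768. (It is cyclic since any finite subgroup of the multiplicative group of a field is cyclic.)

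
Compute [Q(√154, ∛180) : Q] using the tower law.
[Q(√154, ∛180) : Q] = 6

Let L = Q(√154, ∛180). Since Q(√154) ⊂ L and [Q(√154):Q] = 2, the tower law gives 2 | [L:Q]. Likewise Q(∛180) ⊂ L with [Q(∛180):Q] = 3 (because 180 is not a perfect cube), so 3 | [L:Q]. As gcd(2,3) = 1, [L:Q] is divisible by 6. Conversely L is generated over Q by √154 and ∛180, so [L:Q] ≤ 2·3 = 6. Therefore [Q(√154, ∛180) : Q] = 6.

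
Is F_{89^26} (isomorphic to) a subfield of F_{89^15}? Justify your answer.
No: F_{89^26} is not a subfield of F_{89^15}

F_{p^m} embeds in F_{p^n} iff m | n. Here 26 ∤ 15 (since 15 = 0·26 + 15 with remainder 15 ≠ 0), so F_{89^26} is not a subfield of F_{89^15}. Equivalently: if it were, the tower law would give 26 = [F_{89^26}:F_89] dividing [F_{89^15}:F_89] = 15, contradiction.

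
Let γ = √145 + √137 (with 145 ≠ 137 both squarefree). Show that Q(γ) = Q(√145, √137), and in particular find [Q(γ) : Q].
[Q(γ) : Q] = 4 (equivalently, Q(γ) = Q(√145, √137))

Obviously Q(γ) ⊆ Q(√145, √137), and [Q(√145, √137):Q] = 4 (since 145, 137 are distinct squarefree integers > 1 with 19865 not a perfect square). To show equality we compute the minimal polynomial of γ. From γ = √145 + √137: γ^2 = 145 + 2√(19865) + 137 = 282 + 2√(19865), so γ^2 - 282 = 2√(19865); squaring, (γ^2 - 282)^2 = 4·19865, i.e. γ^4 - 564γ^2 + 79524 - 79460 = 0, i.e. γ^4 - 564γ^2 + 64 = 0. So γ is a root of x^4 - 564x^2 + 64. This polynomial is irreducible over Q: it has no rational root (each ±√145 ± √137 is irrational), and any factorization into two quadratics over Q would force √(19865) ∈ Q (pairing opposite roots) or √145, √137 ∈ Q (other pairings), all impossible. Hence [Q(γ):Q] = 4 = [Q(√145, √137):Q], so Q(γ) = Q(√145, √137).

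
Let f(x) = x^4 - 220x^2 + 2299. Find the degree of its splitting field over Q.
[K : Q] = 4

Solving the quadratic in x^2: x^2 = (220 ± √(220^2 - 4·2299))/2 = (220 ± √39204)/2 = (220 ± 198)/2, giving x^2 = 209 or x^2 = 11. So f(x) = (x^2 - 209)(x^2 - 11) and the roots of f are ±√209, ±√11. Hence the splitting field is K = Q(√209, √11). Since 209 and 11 are distinct squarefree integers > 1, their product 2299 is not a perfect square, so √11 ∉ Q(√209). By the tower law [K:Q] = [Q(√209,√11):Q(√209)] · [Q(√209):Q] = 2 · 2 = 4.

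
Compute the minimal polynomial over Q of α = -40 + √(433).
m_α(x) = x^2 + 80x + 1167

From α + 40 = √(433), squaring gives (α + 40)^2 = 433, i.e. α^2 + 80α + 1600 = 433, so α^2 + 80α + 1167 = 0. The discriminant of x^2 + 80x + 1167 is (80)^2 - 4·(1167) = 6400 - 4668 = 1732, and 4·(433) is not a perfect square in Q since 433 is squarefree and ≠ 1. Hence x^2 + 80x + 1167 is irreducible over Q and is the minimal polynomial of α.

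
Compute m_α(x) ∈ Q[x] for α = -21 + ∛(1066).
m_α(x) = x^3 + 63x^2 + 1323x + 8195

Set β = α + 21 = ∛(1066), so β^3 = 1066. Then (α + 21)^3 - 1066 = 0, i.e. α is a root of g(x) = (x + 21)^3 - 1066 = x^3 + 63x^2 + 1323x + 8195. Since g(x) = h(x + 21) where h(x) = x^3 - 1066, and h is irreducible over Q (because 1066 is not a perfect cube, so h has no rational root, and a monic cubic with no rational root is irreducible), g is also irreducible (irreducibility is preserved under the substitution x → x + 21). Hence m_α(x) = x^3 + 63x^2 + 1323x + 8195.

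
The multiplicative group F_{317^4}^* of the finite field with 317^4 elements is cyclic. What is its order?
|F_{317^4}^*| = 10098039120

F_{317^4} has 317^4 = 10098039121 elements; its multiplicative group consists of all nonzero elements, so |F_{317^4}^*| = 10098039121 - 1 = 10098039120. (It is cyclic since any finite subgroup of the multiplicative group of a field is cyclic.)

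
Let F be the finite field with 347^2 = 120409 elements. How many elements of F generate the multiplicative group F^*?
There are φ(120408) = 38528 primitive elements

F_q^* is cyclic of order q - 1 = 120408. A cyclic group of order m has exactly φ(m) generators. Here m = 120408 = 2^3 · 3 · 29 · 173, so the number of primitive elements is φ(120408) = 38528.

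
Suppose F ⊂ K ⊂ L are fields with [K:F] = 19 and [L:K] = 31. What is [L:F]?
[L:F] = 589

The tower law says that for any tower of field extensions F ⊂ K ⊂ L with finite degrees, [L:F] = [L:K] · [K:F]. Here this gives [L:F] = 31 · 19 = 589.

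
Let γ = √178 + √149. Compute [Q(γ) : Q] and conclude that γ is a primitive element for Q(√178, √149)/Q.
[Q(γ) : Q] = 4 (equivalently, Q(γ) = Q(√178, √149))

Obviously Q(γ) ⊆ Q(√178, √149), and [Q(√178, √149):Q] = 4 (since 178, 149 are distinct squarefree integers > 1 with 26522 not a perfect square). To show equality we compute the minimal polynomial of γ. From γ = √178 + √149: γ^2 = 178 + 2√(26522) + 149 = 327 + 2√(26522), so γ^2 - 327 = 2√(26522); squaring, (γ^2 - 327)^2 = 4·26522, i.e. γ^4 - 654γ^2 + 106929 - 106088 = 0, i.e. γ^4 - 654γ^2 + 841 = 0. So γ is a root of x^4 - 654x^2 + 841. This polynomial is irreducible over Q: it has no rational root (each ±√178 ± √149 is irrational), and any factorization into two quadratics over Q would force √(26522) ∈ Q (pairing opposite roots) or √178, √149 ∈ Q (other pairings), all impossible. Hence [Q(γ):Q] = 4 = [Q(√178, √149):Q], so Q(γ) = Q(√178, √149).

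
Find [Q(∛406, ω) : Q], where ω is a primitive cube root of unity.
[Q(∛406, ω) : Q] = 6

[Q(∛406):Q] = 3 (min poly x^3 - 406, irreducible since 406 is not a perfect cube). [Q(ω):Q] = 2 (min poly x^2 + x + 1). Since Q(∛406) ⊂ R and ω ∉ R, we have ω ∉ Q(∛406), so x^2 + x + 1 remains irreducible over Q(∛406) and [Q(∛406, ω) : Q(∛406)] = 2. By the tower law, [Q(∛406, ω) : Q] = 3 · 2 = 6. (In fact Q(∛406, ω) is the splitting field of x^3 - 406 over Q.)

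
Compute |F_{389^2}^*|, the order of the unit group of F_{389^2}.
|F_{389^2}^*| = 151320

F_{389^2} has 389^2 = 151321 elements; its multiplicative group consists of all nonzero elements, so |F_{389^2}^*| = 151321 - 1 = 151320. (It is cyclic since any finite subgroup of the multiplicative group of a field is cyclic.)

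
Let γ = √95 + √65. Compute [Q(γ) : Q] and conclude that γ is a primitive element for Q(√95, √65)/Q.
[Q(γ) : Q] = 4 (equivalently, Q(γ) = Q(√95, √65))

Obviously Q(γ) ⊆ Q(√95, √65), and [Q(√95, √65):Q] = 4 (since 95, 65 are distinct squarefree integers > 1 with 6175 not a perfect square). To show equality we compute the minimal polynomial of γ. From γ = √95 + √65: γ^2 = 95 + 2√(6175) + 65 = 160 + 2√(6175), so γ^2 - 160 = 2√(6175); squaring, (γ^2 - 160)^2 = 4·6175, i.e. γ^4 - 320γ^2 + 25600 - 24700 = 0, i.e. γ^4 - 320γ^2 + 900 = 0. So γ is a root of x^4 - 320x^2 + 900. This polynomial is irreducible over Q: it has no rational root (each ±√95 ± √65 is irrational), and any factorization into two quadratics over Q would force √(6175) ∈ Q (pairing opposite roots) or √95, √65 ∈ Q (other pairings), all impossible. Hence [Q(γ):Q] = 4 = [Q(√95, √65):Q], so Q(γ) = Q(√95, √65).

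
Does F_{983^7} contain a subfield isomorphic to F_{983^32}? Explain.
No: F_{983^32} is not a subfield of F_{983^7}

F_{p^m} embeds in F_{p^n} iff m | n. Here 32 ∤ 7 (since 7 = 0·32 + 7 with remainder 7 ≠ 0), so F_{983^32} is not a subfield of F_{983^7}. Equivalently: if it were, the tower law would give 32 = [F_{983^32}:F_983] dividing [F_{983^7}:F_983] = 7, contradiction.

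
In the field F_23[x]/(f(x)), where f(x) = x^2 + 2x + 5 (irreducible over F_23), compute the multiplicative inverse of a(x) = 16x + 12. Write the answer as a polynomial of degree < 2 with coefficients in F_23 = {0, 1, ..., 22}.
a(x)^(-1) ≡ 6x + 19 (mod f(x))

Since f is irreducible over F_23, F_23[x]/(f) is a field and a(x) ≠ 0 has an inverse. Apply the extended Euclidean algorithm to f(x) and a(x) in F_23[x]: f(x) = (13x + 22)·a(x) + (17). The last nonzero remainder is the constant 17 = gcd(f, a) in F_23. Back-substituting through the division chain expresses 17 = s(x)·a(x) + t(x)·f(x) with s(x) ≡ 10x + 1 (mod f), so (10x + 1)·a(x) ≡ 17 (mod f). Multiplying by 17^(-1) ≡ 19 in F_23 gives a(x)^(-1) ≡ 19·(10x + 1) ≡ 6x + 19 (mod f). Check: (16x + 12)·(6x + 19) = 4x^2 + 8x + 21 ≡ 1 (mod x^2 + 2x + 5).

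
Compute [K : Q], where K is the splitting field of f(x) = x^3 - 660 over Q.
[K : Q] = 6

The roots of x^3 - 660 are ∛660, ω∛660, ω^2∛660 where ω = e^(2πi/3) is a primitive cube root of unity, so K = Q(∛660, ω). Now [Q(∛660):Q] = 3 (since 660 is not a perfect cube, x^3 - 660 is irreducible) and [Q(ω):Q] = 2. Both 2 and 3 divide [K:Q], and [K:Q] ≤ 3·2 = 6, so [K:Q] = 6. (Equivalently: Q(∛660) ⊂ R but ω ∉ R, so [K : Q(∛660)] = 2.)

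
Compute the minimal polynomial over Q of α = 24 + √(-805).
m_α(x) = x^2 - 48x + 1381

From α - 24 = √(-805), squaring gives (α - 24)^2 = -805, i.e. α^2 - 48α + 576 = -805, so α^2 - 48α + 1381 = 0. The discriminant of x^2 - 48x + 1381 is (-48)^2 - 4·(1381) = 2304 - 5524 = -3220, and 4·(-805) is not a perfect square in Q since -805 is squarefree and ≠ 1. Hence x^2 - 48x + 1381 is irreducible over Q and is the minimal polynomial of α.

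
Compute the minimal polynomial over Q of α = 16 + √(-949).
m_α(x) = x^2 - 32x + 1205

From α - 16 = √(-949), squaring gives (α - 16)^2 = -949, i.e. α^2 - 32α + 256 = -949, so α^2 - 32α + 1205 = 0. The discriminant of x^2 - 32x + 1205 is (-32)^2 - 4·(1205) = 1024 - 4820 = -3796, and 4·(-949) is not a perfect square in Q since -949 is squarefree and ≠ 1. Hence x^2 - 32x + 1205 is irreducible over Q and is the minimal polynomial of α.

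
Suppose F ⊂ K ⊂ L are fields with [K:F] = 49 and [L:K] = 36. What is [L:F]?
[L:F] = 1764

The tower law says that for any tower of field extensions F ⊂ K ⊂ L with finite degrees, [L:F] = [L:K] · [K:F]. Here this gives [L:F] = 36 · 49 = 1764.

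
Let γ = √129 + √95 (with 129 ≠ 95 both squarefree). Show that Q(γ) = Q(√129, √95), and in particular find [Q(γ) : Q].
[Q(γ) : Q] = 4 (equivalently, Q(γ) = Q(√129, √95))

Obviously Q(γ) ⊆ Q(√129, √95), and [Q(√129, √95):Q] = 4 (since 129, 95 are distinct squarefree integers > 1 with 12255 not a perfect square). To show equality we compute the minimal polynomial of γ. From γ = √129 + √95: γ^2 = 129 + 2√(12255) + 95 = 224 + 2√(12255), so γ^2 - 224 = 2√(12255); squaring, (γ^2 - 224)^2 = 4·12255, i.e. γ^4 - 448γ^2 + 50176 - 49020 = 0, i.e. γ^4 - 448γ^2 + 1156 = 0. So γ is a root of x^4 - 448x^2 + 1156. This polynomial is irreducible over Q: it has no rational root (each ±√129 ± √95 is irrational), and any factorization into two quadratics over Q would force √(12255) ∈ Q (pairing opposite roots) or √129, √95 ∈ Q (other pairings), all impossible. Hence [Q(γ):Q] = 4 = [Q(√129, √95):Q], so Q(γ) = Q(√129, √95).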